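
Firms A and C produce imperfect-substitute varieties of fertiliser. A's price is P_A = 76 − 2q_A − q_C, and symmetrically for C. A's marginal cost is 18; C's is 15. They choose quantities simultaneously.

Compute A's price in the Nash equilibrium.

40.8

Firm A's profit: π = q_A(76 − 2q_A − q_C) − 18q_A.
∂π/∂q_A = 58 − 4q_A − q_C = 0 ⇒ q_A = 14.5 − 0.25q_C.
Similarly q_C = 15.25 − 0.25q_A.
Plugging q_C into A's best response: q_A = 14.5 − 0.25(15.25 − 0.25q_A) ⇒ 0.9375q_A = 10.6875, so q_A = 11.4.
Then q_C = 15.25 − 0.25·11.4 = 12.4.
P_A = 76 − 2·11.4 − 12.4 = 40.8.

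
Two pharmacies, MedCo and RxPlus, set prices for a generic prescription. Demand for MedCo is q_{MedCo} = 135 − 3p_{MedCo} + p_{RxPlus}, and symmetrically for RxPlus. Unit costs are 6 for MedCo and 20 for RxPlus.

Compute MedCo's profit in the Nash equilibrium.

MedCo's profit: π = (p_{MedCo} − 6)(135 − 3p_{MedCo} + p_{RxPlus}).
∂π/∂p_{MedCo} = 153 − 6p_{MedCo} + p_{RxPlus} = 0 ⇒ p_{MedCo} = 25.5 + (1/6)p_{RxPlus}.
Similarly p_{RxPlus} = 32.5 + (1/6)p_{MedCo}.
Substituting the second reaction function into the first: p_{MedCo} = 25.5 + (1/6)(32.5 + (1/6)p_{MedCo}), which gives (35/36)p_{MedCo} = 371/12 ⇒ p_{MedCo} = 31.8.
Then p_{RxPlus} = 32.5 + (1/6)·31.8 = 37.8.
q_{MedCo} = 135 − 3·31.8 + 37.8 = 77.4.
Profit = (31.8 − 6)·77.4 = 1996.92.

1996.92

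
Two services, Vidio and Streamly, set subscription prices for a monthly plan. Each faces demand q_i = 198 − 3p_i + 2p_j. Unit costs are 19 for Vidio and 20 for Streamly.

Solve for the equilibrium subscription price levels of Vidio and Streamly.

Vidio's profit: π = (p_{Vidio} − 19)(198 − 3p_{Vidio} + 2p_{Streamly}).
∂π/∂p_{Vidio} = 255 − 6p_{Vidio} + 2p_{Streamly} = 0 ⇒ p_{Vidio} = 42.5 + (1/3)p_{Streamly}.
Similarly p_{Streamly} = 43 + (1/3)p_{Vidio}.
Solving the two reaction functions simultaneously: (1 − (1/3)(1/3))p_{Vidio} = 42.5 + (1/3)·43, so (8/9)p_{Vidio} = 341/6 and p_{Vidio} = 63.9375.
Then p_{Streamly} = 43 + (1/3)·63.9375 = 64.3125.

63.9375, 64.3125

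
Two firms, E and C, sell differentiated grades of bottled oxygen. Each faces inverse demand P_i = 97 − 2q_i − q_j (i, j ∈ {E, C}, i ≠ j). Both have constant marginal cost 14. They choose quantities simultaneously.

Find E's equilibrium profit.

551.12

Firm E's profit: π = q_E(97 − 2q_E − q_C) − 14q_E.
∂π/∂q_E = 83 − 4q_E − q_C = 0 ⇒ q_E = 20.75 − 0.25q_C.
By symmetry q_C = q_E; substituting into the reaction function, 1.25q_E = 20.75 and q_E = 16.6.
P_E = 97 − 2·16.6 − 16.6 = 47.2.
Profit = (47.2 − 14)·16.6 = 551.12.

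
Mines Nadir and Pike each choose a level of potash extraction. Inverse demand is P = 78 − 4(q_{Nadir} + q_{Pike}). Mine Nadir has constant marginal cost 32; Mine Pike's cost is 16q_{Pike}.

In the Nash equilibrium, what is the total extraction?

Mine Nadir's profit: π = q_{Nadir}(78 − 4(q_{Nadir} + q_{Pike})) − 32q_{Nadir}.
∂π/∂q_{Nadir} = 46 − 8q_{Nadir} − 4q_{Pike} = 0, so q_{Nadir} = 5.75 − 0.5q_{Pike}.
By the same steps for Pike: q_{Pike} = 7.75 − 0.5q_{Nadir}.
Plugging q_{Pike} into Nadir's best response: q_{Nadir} = 5.75 − 0.5(7.75 − 0.5q_{Nadir}) ⇒ 0.75q_{Nadir} = 1.875, so q_{Nadir} = 2.5.
Then q_{Pike} = 7.75 − 0.5·2.5 = 6.5.
Total extraction: 2.5 + 6.5 = 9.

9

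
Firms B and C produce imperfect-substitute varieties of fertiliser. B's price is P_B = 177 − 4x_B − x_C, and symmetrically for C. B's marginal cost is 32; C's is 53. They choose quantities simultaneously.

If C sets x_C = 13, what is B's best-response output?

16.5

Firm B's profit: π = x_B(177 − 4x_B − x_C) − 32x_B.
∂π/∂x_B = 145 − 8x_B − x_C = 0 ⇒ x_B = 18.125 − 0.125x_C.
At x_C = 13: x_B = 18.125 − 0.125·13 = 16.5.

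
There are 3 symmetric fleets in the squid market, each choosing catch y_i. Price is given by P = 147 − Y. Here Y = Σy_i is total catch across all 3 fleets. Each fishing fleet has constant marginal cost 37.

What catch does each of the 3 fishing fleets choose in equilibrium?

A representative fishing fleet's profit is π_i = y_i(147 − Y) − 37y_i, with Y = y_i + Σ_{j≠i} y_j.
First-order condition: 110 − 2y_i − Σ_{j≠i} y_j = 0.
In a symmetric equilibrium every fishing fleet chooses the same y, so Σ_{j≠i} y_j = 2y. The condition becomes 110 − 4y = 0, giving y = 110/4 = 27.5.

27.5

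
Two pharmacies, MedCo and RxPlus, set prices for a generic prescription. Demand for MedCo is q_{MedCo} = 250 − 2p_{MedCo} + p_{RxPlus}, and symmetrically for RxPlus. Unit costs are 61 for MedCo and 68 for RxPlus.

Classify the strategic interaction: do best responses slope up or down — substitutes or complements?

strategic complements

MedCo's profit: π = (p_{MedCo} − 61)(250 − 2p_{MedCo} + p_{RxPlus}).
∂π/∂p_{MedCo} = 372 − 4p_{MedCo} + p_{RxPlus} = 0 ⇒ p_{MedCo} = 93 + 0.25p_{RxPlus}.
The best-response slope dp_{MedCo}/dp_{RxPlus} = 0.25 > 0: the reaction function is upward-sloping, so the choices are strategic complements.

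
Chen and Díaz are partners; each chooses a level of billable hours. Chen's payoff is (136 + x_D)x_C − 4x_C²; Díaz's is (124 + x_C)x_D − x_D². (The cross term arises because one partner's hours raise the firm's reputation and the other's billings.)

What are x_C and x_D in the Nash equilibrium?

26.4, 75.2

Expanding Chen's payoff: 136x_C + x_Dx_C − 4x_C².
∂π/∂x_C = 136 + x_D − 8x_C = 0, so x_C = 17 + 0.125x_D.
Likewise for Díaz: x_D = 62 + 0.5x_C.
Plugging x_D into Chen's best response: x_C = 17 + 0.125(62 + 0.5x_C) ⇒ 0.9375x_C = 24.75, so x_C = 26.4.
Then x_D = 62 + 0.5·26.4 = 75.2.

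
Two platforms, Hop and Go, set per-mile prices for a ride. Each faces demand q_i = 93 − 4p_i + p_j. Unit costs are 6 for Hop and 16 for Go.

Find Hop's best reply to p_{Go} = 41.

19.75

Hop's profit: π = (p_{Hop} − 6)(93 − 4p_{Hop} + p_{Go}).
∂π/∂p_{Hop} = 117 − 8p_{Hop} + p_{Go} = 0 ⇒ p_{Hop} = 14.625 + 0.125p_{Go}.
At p_{Go} = 41: p_{Hop} = 14.625 + 0.125·41 = 19.75.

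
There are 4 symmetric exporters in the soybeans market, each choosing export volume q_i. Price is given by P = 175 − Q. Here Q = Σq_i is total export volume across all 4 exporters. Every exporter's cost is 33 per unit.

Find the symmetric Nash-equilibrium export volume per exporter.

28.4

A representative exporter's profit is π_i = q_i(175 − Q) − 33q_i, with Q = q_i + Σ_{j≠i} q_j.
First-order condition: 142 − 2q_i − Σ_{j≠i} q_j = 0.
In a symmetric equilibrium every exporter chooses the same q, so Σ_{j≠i} q_j = 3q. The condition becomes 142 − 5q = 0, giving q = 142/5 = 28.4.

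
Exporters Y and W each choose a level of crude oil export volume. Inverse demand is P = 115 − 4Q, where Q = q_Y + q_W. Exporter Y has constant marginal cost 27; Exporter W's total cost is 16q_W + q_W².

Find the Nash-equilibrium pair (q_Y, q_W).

Exporter Y's profit: π = q_Y(115 − 4(q_Y + q_W)) − 27q_Y.
∂π/∂q_Y = 88 − 8q_Y − 4q_W = 0, so q_Y = 11 − 0.5q_W.
For W: ∂π/∂q_W = 99 − 10q_W − 4q_Y = 0 ⇒ q_W = 9.9 − 0.4q_Y.
Substituting the second reaction function into the first: q_Y = 11 − 0.5(9.9 − 0.4q_Y), which gives 0.8q_Y = 6.05 ⇒ q_Y = 7.5625.
Then q_W = 9.9 − 0.4·7.5625 = 6.875.

7.5625, 6.875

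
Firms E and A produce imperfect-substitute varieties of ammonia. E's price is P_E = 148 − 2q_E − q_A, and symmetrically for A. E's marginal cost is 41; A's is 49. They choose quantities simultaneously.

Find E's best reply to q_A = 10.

24.25

Firm E's profit: π = q_E(148 − 2q_E − q_A) − 41q_E.
∂π/∂q_E = 107 − 4q_E − q_A = 0 ⇒ q_E = 26.75 − 0.25q_A.
At q_A = 10: q_E = 26.75 − 0.25·10 = 24.25.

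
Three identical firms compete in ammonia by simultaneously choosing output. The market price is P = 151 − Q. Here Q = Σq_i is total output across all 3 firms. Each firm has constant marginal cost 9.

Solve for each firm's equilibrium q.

A representative firm's profit is π_i = q_i(151 − Q) − 9q_i, with Q = q_i + Σ_{j≠i} q_j.
First-order condition: 142 − 2q_i − Σ_{j≠i} q_j = 0.
With identical firms, set every q_j = q: then 142 − 2q − 2q = 0, i.e. q = 142/4 = 35.5.

35.5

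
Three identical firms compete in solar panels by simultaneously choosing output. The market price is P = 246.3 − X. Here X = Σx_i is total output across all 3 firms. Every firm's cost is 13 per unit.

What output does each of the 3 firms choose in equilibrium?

A representative firm's profit is π_i = x_i(246.3 − X) − 13x_i, with X = x_i + Σ_{j≠i} x_j.
First-order condition: 233.3 − 2x_i − Σ_{j≠i} x_j = 0.
In a symmetric equilibrium every firm chooses the same x, so Σ_{j≠i} x_j = 2x. The condition becomes 233.3 − 4x = 0, giving x = 233.3/4 = 58.325.

58.325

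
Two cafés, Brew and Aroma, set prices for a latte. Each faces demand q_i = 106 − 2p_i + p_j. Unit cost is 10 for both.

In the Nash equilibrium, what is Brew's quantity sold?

Brew's profit: π = (p_{Brew} − 10)(106 − 2p_{Brew} + p_{Aroma}).
∂π/∂p_{Brew} = 126 − 4p_{Brew} + p_{Aroma} = 0 ⇒ p_{Brew} = 31.5 + 0.25p_{Aroma}.
By symmetry p_{Aroma} = p_{Brew}; substituting into the reaction function, 0.75p_{Brew} = 31.5 and p_{Brew} = 42.
q_{Brew} = 106 − 2·42 + 42 = 64.

64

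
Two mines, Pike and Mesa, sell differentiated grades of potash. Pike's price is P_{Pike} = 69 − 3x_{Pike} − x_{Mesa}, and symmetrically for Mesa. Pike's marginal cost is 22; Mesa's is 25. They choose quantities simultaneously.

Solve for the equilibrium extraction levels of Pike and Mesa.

Mine Pike's profit: π = x_{Pike}(69 − 3x_{Pike} − x_{Mesa}) − 22x_{Pike}.
∂π/∂x_{Pike} = 47 − 6x_{Pike} − x_{Mesa} = 0 ⇒ x_{Pike} = 47/6 − (1/6)x_{Mesa}.
Similarly x_{Mesa} = 22/3 − (1/6)x_{Pike}.
Solving the two reaction functions simultaneously: (1 − (−1/6)(−1/6))x_{Pike} = 47/6 − (1/6)·(22/3), so (35/36)x_{Pike} = 119/18 and x_{Pike} = 6.8.
Then x_{Mesa} = 22/3 − (1/6)·6.8 = 6.2.

6.8, 6.2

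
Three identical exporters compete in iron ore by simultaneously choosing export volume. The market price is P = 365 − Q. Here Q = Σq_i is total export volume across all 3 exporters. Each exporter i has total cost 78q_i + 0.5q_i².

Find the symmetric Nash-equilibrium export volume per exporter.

57.4

A representative exporter's profit is π_i = q_i(365 − Q) − 78q_i − 0.5q_i², with Q = q_i + Σ_{j≠i} q_j.
First-order condition: 287 − 3q_i − Σ_{j≠i} q_j = 0.
Imposing symmetry (q_j = q for all j) turns Σ_{j≠i} q_j into 2q, so 287 = 5q and q = 57.4.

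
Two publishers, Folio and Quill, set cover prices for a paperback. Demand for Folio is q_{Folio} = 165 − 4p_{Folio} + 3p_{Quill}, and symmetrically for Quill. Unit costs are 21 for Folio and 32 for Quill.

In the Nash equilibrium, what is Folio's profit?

3893.76

Folio's profit: π = (p_{Folio} − 21)(165 − 4p_{Folio} + 3p_{Quill}).
∂π/∂p_{Folio} = 249 − 8p_{Folio} + 3p_{Quill} = 0 ⇒ p_{Folio} = 31.125 + 0.375p_{Quill}.
Similarly p_{Quill} = 36.625 + 0.375p_{Folio}.
Substituting the second reaction function into the first: p_{Folio} = 31.125 + 0.375(36.625 + 0.375p_{Folio}), which gives (55/64)p_{Folio} = 2871/64 ⇒ p_{Folio} = 52.2.
Then p_{Quill} = 36.625 + 0.375·52.2 = 56.2.
q_{Folio} = 165 − 4·52.2 + 3·56.2 = 124.8.
Profit = (52.2 − 21)·124.8 = 3893.76.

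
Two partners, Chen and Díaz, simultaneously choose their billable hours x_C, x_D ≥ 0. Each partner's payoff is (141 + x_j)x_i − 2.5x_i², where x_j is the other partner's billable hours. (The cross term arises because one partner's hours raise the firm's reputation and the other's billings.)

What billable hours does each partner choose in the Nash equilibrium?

Chen's payoff is (141 + x_D)x_C − 2.5x_C².
∂π/∂x_C = 141 + x_D − 5x_C = 0, so x_C = 28.2 + 0.2x_D.
Setting x_C = x_D in the reaction function: x_C = 28.2 + 0.2x_C, so x_C = 28.2 / 0.8 = 35.25.

35.25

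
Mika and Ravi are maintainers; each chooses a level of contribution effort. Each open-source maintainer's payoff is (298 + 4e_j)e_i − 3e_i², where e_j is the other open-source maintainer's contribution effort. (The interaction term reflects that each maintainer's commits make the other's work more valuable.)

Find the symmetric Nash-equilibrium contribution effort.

149

Mika's payoff is (298 + 4e_R)e_M − 3e_M².
∂π/∂e_M = 298 + 4e_R − 6e_M = 0, so e_M = 149/3 + (2/3)e_R.
Setting e_M = e_R in the reaction function: e_M = 149/3 + (2/3)e_M, so e_M = (149/3) / (1/3) = 149.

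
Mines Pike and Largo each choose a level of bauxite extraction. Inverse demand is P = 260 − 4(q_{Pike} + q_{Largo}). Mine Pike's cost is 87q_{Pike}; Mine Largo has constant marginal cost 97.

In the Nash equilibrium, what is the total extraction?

Mine Pike's profit: π = q_{Pike}(260 − 4(q_{Pike} + q_{Largo})) − 87q_{Pike}.
∂π/∂q_{Pike} = 173 − 8q_{Pike} − 4q_{Largo} = 0, so q_{Pike} = 21.625 − 0.5q_{Largo}.
By the same steps for Largo: q_{Largo} = 20.375 − 0.5q_{Pike}.
Substituting the second reaction function into the first: q_{Pike} = 21.625 − 0.5(20.375 − 0.5q_{Pike}), which gives 0.75q_{Pike} = 11.4375 ⇒ q_{Pike} = 15.25.
Then q_{Largo} = 20.375 − 0.5·15.25 = 12.75.
Total extraction: 15.25 + 12.75 = 28.

28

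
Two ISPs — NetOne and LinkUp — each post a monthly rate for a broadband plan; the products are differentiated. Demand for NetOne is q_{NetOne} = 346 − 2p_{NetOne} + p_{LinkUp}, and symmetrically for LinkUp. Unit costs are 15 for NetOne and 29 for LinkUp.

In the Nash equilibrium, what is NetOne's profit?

25177.68

NetOne's profit: π = (p_{NetOne} − 15)(346 − 2p_{NetOne} + p_{LinkUp}).
∂π/∂p_{NetOne} = 376 − 4p_{NetOne} + p_{LinkUp} = 0 ⇒ p_{NetOne} = 94 + 0.25p_{LinkUp}.
Similarly p_{LinkUp} = 101 + 0.25p_{NetOne}.
Substituting the second reaction function into the first: p_{NetOne} = 94 + 0.25(101 + 0.25p_{NetOne}), which gives 0.9375p_{NetOne} = 119.25 ⇒ p_{NetOne} = 127.2.
Then p_{LinkUp} = 101 + 0.25·127.2 = 132.8.
q_{NetOne} = 346 − 2·127.2 + 132.8 = 224.4.
Profit = (127.2 − 15)·224.4 = 25177.68.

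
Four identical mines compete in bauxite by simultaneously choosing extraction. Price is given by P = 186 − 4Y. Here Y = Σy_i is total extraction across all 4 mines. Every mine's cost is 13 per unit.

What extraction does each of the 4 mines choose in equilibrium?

8.65

A representative mine's profit is π_i = y_i(186 − 4Y) − 13y_i, with Y = y_i + Σ_{j≠i} y_j.
First-order condition: 173 − 8y_i − 4Σ_{j≠i} y_j = 0.
Imposing symmetry (y_j = y for all j) turns Σ_{j≠i} y_j into 3y, so 173 = 20y and y = 8.65.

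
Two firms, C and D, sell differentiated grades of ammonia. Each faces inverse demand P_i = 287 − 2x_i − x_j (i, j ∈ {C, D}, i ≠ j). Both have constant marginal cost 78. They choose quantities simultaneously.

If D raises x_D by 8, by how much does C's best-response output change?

-2

Firm C's profit: π = x_C(287 − 2x_C − x_D) − 78x_C.
∂π/∂x_C = 209 − 4x_C − x_D = 0 ⇒ x_C = 52.25 − 0.25x_D.
The reaction-function slope is −0.25, so an 8-unit rise in x_D moves x_C by −0.25 × 8 = −2. C's best response falls — the actions are strategic substitutes.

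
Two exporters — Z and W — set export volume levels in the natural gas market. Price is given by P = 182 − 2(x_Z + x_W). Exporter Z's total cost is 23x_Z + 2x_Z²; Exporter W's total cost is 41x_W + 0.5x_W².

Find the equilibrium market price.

Exporter Z's profit: π = x_Z(182 − 2(x_Z + x_W)) − 23x_Z − 2x_Z².
∂π/∂x_Z = 159 − 8x_Z − 2x_W = 0, so x_Z = 19.875 − 0.25x_W.
For W: ∂π/∂x_W = 141 − 5x_W − 2x_Z = 0 ⇒ x_W = 28.2 − 0.4x_Z.
Solving the two reaction functions simultaneously: (1 − (−0.25)(−0.4))x_Z = 19.875 − 0.25·28.2, so 0.9x_Z = 12.825 and x_Z = 14.25.
Then x_W = 28.2 − 0.4·14.25 = 22.5.
Equilibrium price: P = 182 − 2·36.75 = 108.5.

108.5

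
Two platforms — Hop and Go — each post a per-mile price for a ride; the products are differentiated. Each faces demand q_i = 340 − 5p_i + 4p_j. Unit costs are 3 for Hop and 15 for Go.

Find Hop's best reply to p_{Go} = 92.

72.3

Hop's profit: π = (p_{Hop} − 3)(340 − 5p_{Hop} + 4p_{Go}).
∂π/∂p_{Hop} = 355 − 10p_{Hop} + 4p_{Go} = 0 ⇒ p_{Hop} = 35.5 + 0.4p_{Go}.
At p_{Go} = 92: p_{Hop} = 35.5 + 0.4·92 = 72.3.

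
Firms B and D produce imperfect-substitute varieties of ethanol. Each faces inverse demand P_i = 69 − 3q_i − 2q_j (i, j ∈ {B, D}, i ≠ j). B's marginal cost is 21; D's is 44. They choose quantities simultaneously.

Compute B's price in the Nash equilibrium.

43.3125

Firm B's profit: π = q_B(69 − 3q_B − 2q_D) − 21q_B.
∂π/∂q_B = 48 − 6q_B − 2q_D = 0 ⇒ q_B = 8 − (1/3)q_D.
Similarly q_D = 25/6 − (1/3)q_B.
Solving the two reaction functions simultaneously: (1 − (−1/3)(−1/3))q_B = 8 − (1/3)·(25/6), so (8/9)q_B = 119/18 and q_B = 7.4375.
Then q_D = 25/6 − (1/3)·7.4375 = 1.6875.
P_B = 69 − 3·7.4375 − 2·1.6875 = 43.3125.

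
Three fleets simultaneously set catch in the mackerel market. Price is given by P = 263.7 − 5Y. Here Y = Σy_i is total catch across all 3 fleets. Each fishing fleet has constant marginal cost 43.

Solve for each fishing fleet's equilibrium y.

11.035

A representative fishing fleet's profit is π_i = y_i(263.7 − 5Y) − 43y_i, with Y = y_i + Σ_{j≠i} y_j.
First-order condition: 220.7 − 10y_i − 5Σ_{j≠i} y_j = 0.
With identical fishing fleets, set every y_j = y: then 220.7 − 10y − 10y = 0, i.e. y = 220.7/20 = 11.035.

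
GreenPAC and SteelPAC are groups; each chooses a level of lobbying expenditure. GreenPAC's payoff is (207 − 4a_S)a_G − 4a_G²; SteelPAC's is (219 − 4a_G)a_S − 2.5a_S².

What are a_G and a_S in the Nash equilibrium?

Expanding GreenPAC's payoff: 207a_G − 4a_Sa_G − 4a_G².
∂π/∂a_G = 207 − 4a_S − 8a_G = 0, so a_G = 25.875 − 0.5a_S.
Likewise for SteelPAC: a_S = 43.8 − 0.8a_G.
Plugging a_S into GreenPAC's best response: a_G = 25.875 − 0.5(43.8 − 0.8a_G) ⇒ 0.6a_G = 3.975, so a_G = 6.625.
Then a_S = 43.8 − 0.8·6.625 = 38.5.

6.625, 38.5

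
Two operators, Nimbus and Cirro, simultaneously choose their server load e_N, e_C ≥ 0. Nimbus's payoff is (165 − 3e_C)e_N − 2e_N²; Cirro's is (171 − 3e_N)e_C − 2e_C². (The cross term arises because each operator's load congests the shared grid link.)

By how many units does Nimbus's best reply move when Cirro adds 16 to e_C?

Expanding Nimbus's payoff: 165e_N − 3e_Ce_N − 2e_N².
∂π/∂e_N = 165 − 3e_C − 4e_N = 0, so e_N = 41.25 − 0.75e_C.
The reaction-function slope is −0.75, so a 16-unit rise in e_C moves e_N by −0.75 × 16 = −12. Nimbus's best response falls — the actions are strategic substitutes.

-12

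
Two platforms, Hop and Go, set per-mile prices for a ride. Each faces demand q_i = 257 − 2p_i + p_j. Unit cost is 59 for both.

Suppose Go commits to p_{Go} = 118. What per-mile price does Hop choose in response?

123.25

Hop's profit: π = (p_{Hop} − 59)(257 − 2p_{Hop} + p_{Go}).
∂π/∂p_{Hop} = 375 − 4p_{Hop} + p_{Go} = 0 ⇒ p_{Hop} = 93.75 + 0.25p_{Go}.
At p_{Go} = 118: p_{Hop} = 93.75 + 0.25·118 = 123.25.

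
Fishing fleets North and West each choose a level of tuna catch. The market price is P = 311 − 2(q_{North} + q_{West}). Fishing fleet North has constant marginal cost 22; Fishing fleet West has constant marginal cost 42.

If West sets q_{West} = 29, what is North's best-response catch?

Fishing fleet North's profit: π = q_{North}(311 − 2(q_{North} + q_{West})) − 22q_{North}.
∂π/∂q_{North} = 289 − 4q_{North} − 2q_{West} = 0, so q_{North} = 72.25 − 0.5q_{West}.
At q_{West} = 29: q_{North} = 72.25 − 0.5·29 = 57.75.

57.75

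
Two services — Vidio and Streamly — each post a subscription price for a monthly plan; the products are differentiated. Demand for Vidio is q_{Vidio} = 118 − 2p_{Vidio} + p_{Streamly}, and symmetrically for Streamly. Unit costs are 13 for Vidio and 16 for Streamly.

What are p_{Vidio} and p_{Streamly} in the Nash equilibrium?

Vidio's profit: π = (p_{Vidio} − 13)(118 − 2p_{Vidio} + p_{Streamly}).
∂π/∂p_{Vidio} = 144 − 4p_{Vidio} + p_{Streamly} = 0 ⇒ p_{Vidio} = 36 + 0.25p_{Streamly}.
Similarly p_{Streamly} = 37.5 + 0.25p_{Vidio}.
Plugging p_{Streamly} into Vidio's best response: p_{Vidio} = 36 + 0.25(37.5 + 0.25p_{Vidio}) ⇒ 0.9375p_{Vidio} = 45.375, so p_{Vidio} = 48.4.
Then p_{Streamly} = 37.5 + 0.25·48.4 = 49.6.

48.4, 49.6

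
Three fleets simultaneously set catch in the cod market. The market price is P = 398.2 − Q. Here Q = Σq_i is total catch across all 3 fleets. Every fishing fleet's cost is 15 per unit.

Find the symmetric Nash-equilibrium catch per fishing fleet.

A representative fishing fleet's profit is π_i = q_i(398.2 − Q) − 15q_i, with Q = q_i + Σ_{j≠i} q_j.
First-order condition: 383.2 − 2q_i − Σ_{j≠i} q_j = 0.
In a symmetric equilibrium every fishing fleet chooses the same q, so Σ_{j≠i} q_j = 2q. The condition becomes 383.2 − 4q = 0, giving q = 383.2/4 = 95.8.

95.8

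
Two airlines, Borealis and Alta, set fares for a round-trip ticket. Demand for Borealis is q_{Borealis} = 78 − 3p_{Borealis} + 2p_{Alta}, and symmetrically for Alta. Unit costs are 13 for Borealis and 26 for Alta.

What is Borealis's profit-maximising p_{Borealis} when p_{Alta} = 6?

Borealis's profit: π = (p_{Borealis} − 13)(78 − 3p_{Borealis} + 2p_{Alta}).
∂π/∂p_{Borealis} = 117 − 6p_{Borealis} + 2p_{Alta} = 0 ⇒ p_{Borealis} = 19.5 + (1/3)p_{Alta}.
At p_{Alta} = 6: p_{Borealis} = 19.5 + (1/3)·6 = 21.5.

21.5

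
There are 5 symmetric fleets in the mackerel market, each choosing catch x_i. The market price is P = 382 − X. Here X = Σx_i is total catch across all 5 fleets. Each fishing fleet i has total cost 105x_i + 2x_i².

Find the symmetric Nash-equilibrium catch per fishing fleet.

27.7

A representative fishing fleet's profit is π_i = x_i(382 − X) − 105x_i − 2x_i², with X = x_i + Σ_{j≠i} x_j.
First-order condition: 277 − 6x_i − Σ_{j≠i} x_j = 0.
Imposing symmetry (x_j = x for all j) turns Σ_{j≠i} x_j into 4x, so 277 = 10x and x = 27.7.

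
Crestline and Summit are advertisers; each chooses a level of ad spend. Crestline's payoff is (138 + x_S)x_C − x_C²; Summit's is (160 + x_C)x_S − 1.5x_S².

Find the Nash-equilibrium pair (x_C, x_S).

114.8, 91.6

Expanding Crestline's payoff: 138x_C + x_Sx_C − x_C².
∂π/∂x_C = 138 + x_S − 2x_C = 0, so x_C = 69 + 0.5x_S.
Likewise for Summit: x_S = 160/3 + (1/3)x_C.
Plugging x_S into Crestline's best response: x_C = 69 + 0.5(160/3 + (1/3)x_C) ⇒ (5/6)x_C = 287/3, so x_C = 114.8.
Then x_S = 160/3 + (1/3)·114.8 = 91.6.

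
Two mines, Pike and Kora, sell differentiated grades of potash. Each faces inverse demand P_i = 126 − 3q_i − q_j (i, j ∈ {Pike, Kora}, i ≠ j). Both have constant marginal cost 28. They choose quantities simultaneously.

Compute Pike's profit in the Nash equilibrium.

588

Mine Pike's profit: π = q_{Pike}(126 − 3q_{Pike} − q_{Kora}) − 28q_{Pike}.
∂π/∂q_{Pike} = 98 − 6q_{Pike} − q_{Kora} = 0 ⇒ q_{Pike} = 49/3 − (1/6)q_{Kora}.
Setting q_{Pike} = q_{Kora} in the reaction function: q_{Pike} = 49/3 − (1/6)q_{Pike}, so q_{Pike} = (49/3) / (7/6) = 14.
P_{Pike} = 126 − 3·14 − 14 = 70.
Profit = (70 − 28)·14 = 588.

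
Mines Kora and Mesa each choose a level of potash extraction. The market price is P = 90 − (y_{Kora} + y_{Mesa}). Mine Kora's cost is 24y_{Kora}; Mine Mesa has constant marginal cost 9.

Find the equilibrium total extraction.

49

Mine Kora's profit: π = y_{Kora}(90 − (y_{Kora} + y_{Mesa})) − 24y_{Kora}.
∂π/∂y_{Kora} = 66 − 2y_{Kora} − y_{Mesa} = 0, so y_{Kora} = 33 − 0.5y_{Mesa}.
By the same steps for Mesa: y_{Mesa} = 40.5 − 0.5y_{Kora}.
Substituting the second reaction function into the first: y_{Kora} = 33 − 0.5(40.5 − 0.5y_{Kora}), which gives 0.75y_{Kora} = 12.75 ⇒ y_{Kora} = 17.
Then y_{Mesa} = 40.5 − 0.5·17 = 32.
Total extraction: 17 + 32 = 49.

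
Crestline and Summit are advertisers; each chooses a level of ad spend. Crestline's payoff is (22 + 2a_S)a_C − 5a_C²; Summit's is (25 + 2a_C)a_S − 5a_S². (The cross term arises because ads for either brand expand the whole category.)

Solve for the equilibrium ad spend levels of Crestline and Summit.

2.8125, 3.0625

Expanding Crestline's payoff: 22a_C + 2a_Sa_C − 5a_C².
∂π/∂a_C = 22 + 2a_S − 10a_C = 0, so a_C = 2.2 + 0.2a_S.
Likewise for Summit: a_S = 2.5 + 0.2a_C.
Plugging a_S into Crestline's best response: a_C = 2.2 + 0.2(2.5 + 0.2a_C) ⇒ 0.96a_C = 2.7, so a_C = 2.8125.
Then a_S = 2.5 + 0.2·2.8125 = 3.0625.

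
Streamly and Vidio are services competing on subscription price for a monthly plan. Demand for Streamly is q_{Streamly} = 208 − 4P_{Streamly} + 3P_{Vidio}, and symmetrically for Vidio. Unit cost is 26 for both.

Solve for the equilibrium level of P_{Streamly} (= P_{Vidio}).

Streamly's profit: π = (P_{Streamly} − 26)(208 − 4P_{Streamly} + 3P_{Vidio}).
∂π/∂P_{Streamly} = 312 − 8P_{Streamly} + 3P_{Vidio} = 0 ⇒ P_{Streamly} = 39 + 0.375P_{Vidio}.
The game is symmetric, so in equilibrium P_{Vidio} = P_{Streamly}: the reaction function gives 0.625P_{Streamly} = 39, hence P_{Streamly} = 62.4.

62.4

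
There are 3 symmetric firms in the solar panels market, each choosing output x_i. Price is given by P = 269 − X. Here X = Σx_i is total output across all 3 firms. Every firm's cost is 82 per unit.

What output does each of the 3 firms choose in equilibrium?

46.75

A representative firm's profit is π_i = x_i(269 − X) − 82x_i, with X = x_i + Σ_{j≠i} x_j.
First-order condition: 187 − 2x_i − Σ_{j≠i} x_j = 0.
With identical firms, set every x_j = x: then 187 − 2x − 2x = 0, i.e. x = 187/4 = 46.75.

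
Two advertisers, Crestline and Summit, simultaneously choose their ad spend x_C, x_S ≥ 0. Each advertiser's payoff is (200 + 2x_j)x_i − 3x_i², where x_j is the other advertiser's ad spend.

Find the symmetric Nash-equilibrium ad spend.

Crestline's payoff is (200 + 2x_S)x_C − 3x_C².
∂π/∂x_C = 200 + 2x_S − 6x_C = 0, so x_C = 100/3 + (1/3)x_S.
Setting x_C = x_S in the reaction function: x_C = 100/3 + (1/3)x_C, so x_C = (100/3) / (2/3) = 50.

50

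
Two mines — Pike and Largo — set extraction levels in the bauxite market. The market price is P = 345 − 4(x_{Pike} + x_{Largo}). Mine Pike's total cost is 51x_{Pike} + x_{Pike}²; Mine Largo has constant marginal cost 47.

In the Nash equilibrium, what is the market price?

Mine Pike's profit: π = x_{Pike}(345 − 4(x_{Pike} + x_{Largo})) − 51x_{Pike} − x_{Pike}².
∂π/∂x_{Pike} = 294 − 10x_{Pike} − 4x_{Largo} = 0, so x_{Pike} = 29.4 − 0.4x_{Largo}.
For Largo: ∂π/∂x_{Largo} = 298 − 8x_{Largo} − 4x_{Pike} = 0 ⇒ x_{Largo} = 37.25 − 0.5x_{Pike}.
Substituting the second reaction function into the first: x_{Pike} = 29.4 − 0.4(37.25 − 0.5x_{Pike}), which gives 0.8x_{Pike} = 14.5 ⇒ x_{Pike} = 18.125.
Then x_{Largo} = 37.25 − 0.5·18.125 = 28.1875.
Equilibrium price: P = 345 − 4·46.3125 = 159.75.

159.75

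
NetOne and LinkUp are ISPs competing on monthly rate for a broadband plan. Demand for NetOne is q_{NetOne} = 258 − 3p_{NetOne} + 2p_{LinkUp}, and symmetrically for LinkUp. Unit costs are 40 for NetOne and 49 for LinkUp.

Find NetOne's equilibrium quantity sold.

NetOne's profit: π = (p_{NetOne} − 40)(258 − 3p_{NetOne} + 2p_{LinkUp}).
∂π/∂p_{NetOne} = 378 − 6p_{NetOne} + 2p_{LinkUp} = 0 ⇒ p_{NetOne} = 63 + (1/3)p_{LinkUp}.
Similarly p_{LinkUp} = 67.5 + (1/3)p_{NetOne}.
Substituting the second reaction function into the first: p_{NetOne} = 63 + (1/3)(67.5 + (1/3)p_{NetOne}), which gives (8/9)p_{NetOne} = 85.5 ⇒ p_{NetOne} = 96.1875.
Then p_{LinkUp} = 67.5 + (1/3)·96.1875 = 99.5625.
q_{NetOne} = 258 − 3·96.1875 + 2·99.5625 = 168.5625.

168.5625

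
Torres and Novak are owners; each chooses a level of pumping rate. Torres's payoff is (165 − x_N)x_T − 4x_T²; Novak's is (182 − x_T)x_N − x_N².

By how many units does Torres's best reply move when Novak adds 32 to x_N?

Expanding Torres's payoff: 165x_T − x_Nx_T − 4x_T².
∂π/∂x_T = 165 − x_N − 8x_T = 0, so x_T = 20.625 − 0.125x_N.
The reaction-function slope is −0.125, so a 32-unit rise in x_N moves x_T by −0.125 × 32 = −4. Torres's best response falls — the actions are strategic substitutes.

-4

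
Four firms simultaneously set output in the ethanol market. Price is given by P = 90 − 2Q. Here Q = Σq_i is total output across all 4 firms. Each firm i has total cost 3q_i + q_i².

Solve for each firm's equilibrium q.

A representative firm's profit is π_i = q_i(90 − 2Q) − 3q_i − q_i², with Q = q_i + Σ_{j≠i} q_j.
First-order condition: 87 − 6q_i − 2Σ_{j≠i} q_j = 0.
Imposing symmetry (q_j = q for all j) turns Σ_{j≠i} q_j into 3q, so 87 = 12q and q = 7.25.

7.25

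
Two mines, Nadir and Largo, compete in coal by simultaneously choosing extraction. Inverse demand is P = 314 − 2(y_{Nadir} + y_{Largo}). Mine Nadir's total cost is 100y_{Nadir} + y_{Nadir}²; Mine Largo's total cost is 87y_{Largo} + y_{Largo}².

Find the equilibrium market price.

203.75

Mine Nadir's profit: π = y_{Nadir}(314 − 2(y_{Nadir} + y_{Largo})) − 100y_{Nadir} − y_{Nadir}².
∂π/∂y_{Nadir} = 214 − 6y_{Nadir} − 2y_{Largo} = 0, so y_{Nadir} = 107/3 − (1/3)y_{Largo}.
By the same steps for Largo: y_{Largo} = 227/6 − (1/3)y_{Nadir}.
Solving the two reaction functions simultaneously: (1 − (−1/3)(−1/3))y_{Nadir} = 107/3 − (1/3)·(227/6), so (8/9)y_{Nadir} = 415/18 and y_{Nadir} = 25.9375.
Then y_{Largo} = 227/6 − (1/3)·25.9375 = 29.1875.
Equilibrium price: P = 314 − 2·55.125 = 203.75.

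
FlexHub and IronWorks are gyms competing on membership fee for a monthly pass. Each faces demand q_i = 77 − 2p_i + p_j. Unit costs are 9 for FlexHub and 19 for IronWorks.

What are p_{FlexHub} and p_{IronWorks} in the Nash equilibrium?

33, 37

FlexHub's profit: π = (p_{FlexHub} − 9)(77 − 2p_{FlexHub} + p_{IronWorks}).
∂π/∂p_{FlexHub} = 95 − 4p_{FlexHub} + p_{IronWorks} = 0 ⇒ p_{FlexHub} = 23.75 + 0.25p_{IronWorks}.
Similarly p_{IronWorks} = 28.75 + 0.25p_{FlexHub}.
Plugging p_{IronWorks} into FlexHub's best response: p_{FlexHub} = 23.75 + 0.25(28.75 + 0.25p_{FlexHub}) ⇒ 0.9375p_{FlexHub} = 30.9375, so p_{FlexHub} = 33.
Then p_{IronWorks} = 28.75 + 0.25·33 = 37.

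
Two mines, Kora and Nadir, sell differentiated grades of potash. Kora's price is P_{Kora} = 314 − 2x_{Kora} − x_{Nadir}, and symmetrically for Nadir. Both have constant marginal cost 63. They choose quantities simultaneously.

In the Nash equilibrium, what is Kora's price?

Mine Kora's profit: π = x_{Kora}(314 − 2x_{Kora} − x_{Nadir}) − 63x_{Kora}.
∂π/∂x_{Kora} = 251 − 4x_{Kora} − x_{Nadir} = 0 ⇒ x_{Kora} = 62.75 − 0.25x_{Nadir}.
Setting x_{Kora} = x_{Nadir} in the reaction function: x_{Kora} = 62.75 − 0.25x_{Kora}, so x_{Kora} = 62.75 / 1.25 = 50.2.
P_{Kora} = 314 − 2·50.2 − 50.2 = 163.4.

163.4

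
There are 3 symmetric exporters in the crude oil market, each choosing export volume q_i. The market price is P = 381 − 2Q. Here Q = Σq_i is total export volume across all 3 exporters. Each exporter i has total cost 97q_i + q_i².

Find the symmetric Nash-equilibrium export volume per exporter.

28.4

A representative exporter's profit is π_i = q_i(381 − 2Q) − 97q_i − q_i², with Q = q_i + Σ_{j≠i} q_j.
First-order condition: 284 − 6q_i − 2Σ_{j≠i} q_j = 0.
In a symmetric equilibrium every exporter chooses the same q, so Σ_{j≠i} q_j = 2q. The condition becomes 284 − 10q = 0, giving q = 284/10 = 28.4.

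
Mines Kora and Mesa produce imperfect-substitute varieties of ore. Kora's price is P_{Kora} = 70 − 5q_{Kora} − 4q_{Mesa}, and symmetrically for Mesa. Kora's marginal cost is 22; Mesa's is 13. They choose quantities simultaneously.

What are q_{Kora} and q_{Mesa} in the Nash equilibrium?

Mine Kora's profit: π = q_{Kora}(70 − 5q_{Kora} − 4q_{Mesa}) − 22q_{Kora}.
∂π/∂q_{Kora} = 48 − 10q_{Kora} − 4q_{Mesa} = 0 ⇒ q_{Kora} = 4.8 − 0.4q_{Mesa}.
Similarly q_{Mesa} = 5.7 − 0.4q_{Kora}.
Substituting the second reaction function into the first: q_{Kora} = 4.8 − 0.4(5.7 − 0.4q_{Kora}), which gives 0.84q_{Kora} = 2.52 ⇒ q_{Kora} = 3.
Then q_{Mesa} = 5.7 − 0.4·3 = 4.5.

3, 4.5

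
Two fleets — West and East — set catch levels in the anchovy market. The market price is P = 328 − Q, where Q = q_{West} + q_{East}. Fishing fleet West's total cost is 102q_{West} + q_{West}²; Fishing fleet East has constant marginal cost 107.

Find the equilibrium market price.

Fishing fleet West's profit: π = q_{West}(328 − (q_{West} + q_{East})) − 102q_{West} − q_{West}².
∂π/∂q_{West} = 226 − 4q_{West} − q_{East} = 0, so q_{West} = 56.5 − 0.25q_{East}.
For East: ∂π/∂q_{East} = 221 − 2q_{East} − q_{West} = 0 ⇒ q_{East} = 110.5 − 0.5q_{West}.
Substituting the second reaction function into the first: q_{West} = 56.5 − 0.25(110.5 − 0.5q_{West}), which gives 0.875q_{West} = 28.875 ⇒ q_{West} = 33.
Then q_{East} = 110.5 − 0.5·33 = 94.
Equilibrium price: P = 328 − 127 = 201.

201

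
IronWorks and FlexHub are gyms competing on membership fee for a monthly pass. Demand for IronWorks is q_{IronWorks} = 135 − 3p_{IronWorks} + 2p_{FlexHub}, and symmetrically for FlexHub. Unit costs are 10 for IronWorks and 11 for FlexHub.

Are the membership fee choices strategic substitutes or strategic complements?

IronWorks's profit: π = (p_{IronWorks} − 10)(135 − 3p_{IronWorks} + 2p_{FlexHub}).
∂π/∂p_{IronWorks} = 165 − 6p_{IronWorks} + 2p_{FlexHub} = 0 ⇒ p_{IronWorks} = 27.5 + (1/3)p_{FlexHub}.
The best-response slope dp_{IronWorks}/dp_{FlexHub} = 1/3 > 0: the reaction function is upward-sloping, so the choices are strategic complements.

strategic complements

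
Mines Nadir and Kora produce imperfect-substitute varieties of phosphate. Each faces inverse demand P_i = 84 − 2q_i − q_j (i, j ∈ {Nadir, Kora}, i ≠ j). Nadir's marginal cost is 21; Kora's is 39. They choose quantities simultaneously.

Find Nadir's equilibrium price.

48.6

Mine Nadir's profit: π = q_{Nadir}(84 − 2q_{Nadir} − q_{Kora}) − 21q_{Nadir}.
∂π/∂q_{Nadir} = 63 − 4q_{Nadir} − q_{Kora} = 0 ⇒ q_{Nadir} = 15.75 − 0.25q_{Kora}.
Similarly q_{Kora} = 11.25 − 0.25q_{Nadir}.
Substituting the second reaction function into the first: q_{Nadir} = 15.75 − 0.25(11.25 − 0.25q_{Nadir}), which gives 0.9375q_{Nadir} = 12.9375 ⇒ q_{Nadir} = 13.8.
Then q_{Kora} = 11.25 − 0.25·13.8 = 7.8.
P_{Nadir} = 84 − 2·13.8 − 7.8 = 48.6.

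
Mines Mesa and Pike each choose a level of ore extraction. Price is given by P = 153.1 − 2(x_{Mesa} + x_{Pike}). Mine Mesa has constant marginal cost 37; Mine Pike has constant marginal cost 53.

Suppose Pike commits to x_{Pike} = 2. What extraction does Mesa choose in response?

Mine Mesa's profit: π = x_{Mesa}(153.1 − 2(x_{Mesa} + x_{Pike})) − 37x_{Mesa}.
∂π/∂x_{Mesa} = 116.1 − 4x_{Mesa} − 2x_{Pike} = 0, so x_{Mesa} = 29.025 − 0.5x_{Pike}.
At x_{Pike} = 2: x_{Mesa} = 29.025 − 0.5·2 = 28.025.

28.025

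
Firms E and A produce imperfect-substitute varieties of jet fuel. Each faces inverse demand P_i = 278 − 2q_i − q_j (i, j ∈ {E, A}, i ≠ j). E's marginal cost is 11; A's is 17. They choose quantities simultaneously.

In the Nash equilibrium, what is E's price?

118.6

Firm E's profit: π = q_E(278 − 2q_E − q_A) − 11q_E.
∂π/∂q_E = 267 − 4q_E − q_A = 0 ⇒ q_E = 66.75 − 0.25q_A.
Similarly q_A = 65.25 − 0.25q_E.
Substituting the second reaction function into the first: q_E = 66.75 − 0.25(65.25 − 0.25q_E), which gives 0.9375q_E = 50.4375 ⇒ q_E = 53.8.
Then q_A = 65.25 − 0.25·53.8 = 51.8.
P_E = 278 − 2·53.8 − 51.8 = 118.6.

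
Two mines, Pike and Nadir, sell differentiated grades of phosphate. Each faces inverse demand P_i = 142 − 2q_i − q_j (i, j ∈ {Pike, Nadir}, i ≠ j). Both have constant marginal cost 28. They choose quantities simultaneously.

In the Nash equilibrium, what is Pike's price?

Mine Pike's profit: π = q_{Pike}(142 − 2q_{Pike} − q_{Nadir}) − 28q_{Pike}.
∂π/∂q_{Pike} = 114 − 4q_{Pike} − q_{Nadir} = 0 ⇒ q_{Pike} = 28.5 − 0.25q_{Nadir}.
Setting q_{Pike} = q_{Nadir} in the reaction function: q_{Pike} = 28.5 − 0.25q_{Pike}, so q_{Pike} = 28.5 / 1.25 = 22.8.
P_{Pike} = 142 − 2·22.8 − 22.8 = 73.6.

73.6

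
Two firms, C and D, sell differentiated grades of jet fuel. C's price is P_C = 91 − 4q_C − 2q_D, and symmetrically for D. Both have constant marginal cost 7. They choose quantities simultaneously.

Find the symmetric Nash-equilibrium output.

Firm C's profit: π = q_C(91 − 4q_C − 2q_D) − 7q_C.
∂π/∂q_C = 84 − 8q_C − 2q_D = 0 ⇒ q_C = 10.5 − 0.25q_D.
Setting q_C = q_D in the reaction function: q_C = 10.5 − 0.25q_C, so q_C = 10.5 / 1.25 = 8.4.

8.4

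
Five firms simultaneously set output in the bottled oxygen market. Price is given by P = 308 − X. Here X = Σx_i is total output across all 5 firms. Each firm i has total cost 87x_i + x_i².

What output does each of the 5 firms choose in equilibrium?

27.625

A representative firm's profit is π_i = x_i(308 − X) − 87x_i − x_i², with X = x_i + Σ_{j≠i} x_j.
First-order condition: 221 − 4x_i − Σ_{j≠i} x_j = 0.
Imposing symmetry (x_j = x for all j) turns Σ_{j≠i} x_j into 4x, so 221 = 8x and x = 27.625.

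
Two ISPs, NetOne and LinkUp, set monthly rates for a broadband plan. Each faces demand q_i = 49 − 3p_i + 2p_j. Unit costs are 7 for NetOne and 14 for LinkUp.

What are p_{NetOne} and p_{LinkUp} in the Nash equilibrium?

18.8125, 21.4375

NetOne's profit: π = (p_{NetOne} − 7)(49 − 3p_{NetOne} + 2p_{LinkUp}).
∂π/∂p_{NetOne} = 70 − 6p_{NetOne} + 2p_{LinkUp} = 0 ⇒ p_{NetOne} = 35/3 + (1/3)p_{LinkUp}.
Similarly p_{LinkUp} = 91/6 + (1/3)p_{NetOne}.
Substituting the second reaction function into the first: p_{NetOne} = 35/3 + (1/3)(91/6 + (1/3)p_{NetOne}), which gives (8/9)p_{NetOne} = 301/18 ⇒ p_{NetOne} = 18.8125.
Then p_{LinkUp} = 91/6 + (1/3)·18.8125 = 21.4375.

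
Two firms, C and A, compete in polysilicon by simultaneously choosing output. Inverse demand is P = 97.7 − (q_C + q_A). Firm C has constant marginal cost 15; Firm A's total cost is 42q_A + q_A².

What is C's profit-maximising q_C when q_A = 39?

Firm C's profit: π = q_C(97.7 − (q_C + q_A)) − 15q_C.
∂π/∂q_C = 82.7 − 2q_C − q_A = 0, so q_C = 41.35 − 0.5q_A.
At q_A = 39: q_C = 41.35 − 0.5·39 = 21.85.

21.85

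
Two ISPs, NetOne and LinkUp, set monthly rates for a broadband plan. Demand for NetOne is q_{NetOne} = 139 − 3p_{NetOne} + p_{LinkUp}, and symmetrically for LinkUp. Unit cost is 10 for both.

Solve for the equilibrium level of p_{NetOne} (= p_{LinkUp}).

NetOne's profit: π = (p_{NetOne} − 10)(139 − 3p_{NetOne} + p_{LinkUp}).
∂π/∂p_{NetOne} = 169 − 6p_{NetOne} + p_{LinkUp} = 0 ⇒ p_{NetOne} = 169/6 + (1/6)p_{LinkUp}.
By symmetry p_{LinkUp} = p_{NetOne}; substituting into the reaction function, (5/6)p_{NetOne} = 169/6 and p_{NetOne} = 33.8.

33.8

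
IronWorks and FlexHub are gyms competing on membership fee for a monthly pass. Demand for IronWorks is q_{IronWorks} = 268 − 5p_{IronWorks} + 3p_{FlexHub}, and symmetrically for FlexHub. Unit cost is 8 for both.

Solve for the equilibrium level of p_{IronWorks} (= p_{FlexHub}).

IronWorks's profit: π = (p_{IronWorks} − 8)(268 − 5p_{IronWorks} + 3p_{FlexHub}).
∂π/∂p_{IronWorks} = 308 − 10p_{IronWorks} + 3p_{FlexHub} = 0 ⇒ p_{IronWorks} = 30.8 + 0.3p_{FlexHub}.
The game is symmetric, so in equilibrium p_{FlexHub} = p_{IronWorks}: the reaction function gives 0.7p_{IronWorks} = 30.8, hence p_{IronWorks} = 44.

44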